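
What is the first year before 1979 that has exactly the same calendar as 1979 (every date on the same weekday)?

Two years share a calendar iff Jan 1 falls on the same weekday and both are leap or both are common. 1979: Jan 1 is Monday, common year.
1978: Jan 1 Sunday, common
1977: Jan 1 Saturday, common
1976: Jan 1 Thursday, leap
1975: Jan 1 Wednesday, common
1974: Jan 1 Tuesday, common
1973: Jan 1 Monday, common
1973 matches on both conditions.

1973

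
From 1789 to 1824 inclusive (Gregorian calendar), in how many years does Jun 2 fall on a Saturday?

5

Track Jun 2's weekday year by year (advancing +1, or +2 across a Feb 29):
  1789: Tue  1790: Wed (+1)  1791: Thu (+1)  1792: Sat (+2) ✓  1793: Sun (+1)
  1794: Mon (+1)  1795: Tue (+1)  1796: Thu (+2)  1797: Fri (+1)  1798: Sat (+1) ✓
  1799: Sun (+1)  1800: Mon (+1)  1801: Tue (+1)  1802: Wed (+1)  … (8 more years) …
  1811: Sun (+1)  1812: Tue (+2)  1813: Wed (+1)  1814: Thu (+1)  1815: Fri (+1)
  1816: Sun (+2)  1817: Mon (+1)  1818: Tue (+1)  1819: Wed (+1)  1820: Fri (+2)
  1821: Sat (+1) ✓  1822: Sun (+1)  1823: Mon (+1)  1824: Wed (+2)
Saturday years: 1792, 1798, 1804, 1810, 1821 — 5 in total.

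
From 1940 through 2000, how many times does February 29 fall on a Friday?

Leap years in 1940–2000: 16 of them.
Feb 29 weekday advances by 5 (mod 7) from one leap year to the next four years later (or differs when a century non-leap intervenes).
Leap-day weekdays: 1940:Thu 1944:Tue 1948:Sun 1952:Fri✓ 1956:Wed 1960:Mon 1964:Sat 1968:Thu 1972:Tue 1976:Sun 1980:Fri✓ 1984:Wed 1988:Mon 1992:Sat 1996:Thu 2000:Tue
Friday: 1952, 1980 → 2.

2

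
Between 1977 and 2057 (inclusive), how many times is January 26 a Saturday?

Track January 26's weekday year by year (advancing +1, or +2 across a Feb 29):
  1977: Wed  1978: Thu (+1)  1979: Fri (+1)  1980: Sat (+1) ✓  1981: Mon (+2)
  1982: Tue (+1)  1983: Wed (+1)  1984: Thu (+1)  1985: Sat (+2) ✓  1986: Sun (+1)
  1987: Mon (+1)  1988: Tue (+1)  1989: Thu (+2)  1990: Fri (+1)  … (53 more years) …
  2044: Tue (+1)  2045: Thu (+2)  2046: Fri (+1)  2047: Sat (+1) ✓  2048: Sun (+1)
  2049: Tue (+2)  2050: Wed (+1)  2051: Thu (+1)  2052: Fri (+1)  2053: Sun (+2)
  2054: Mon (+1)  2055: Tue (+1)  2056: Wed (+1)  2057: Fri (+2)
Saturday years: 1980, 1985, 1991, 2002, 2008, 2013, 2019, 2030, 2036, 2041, 2047 — 11 in total.

11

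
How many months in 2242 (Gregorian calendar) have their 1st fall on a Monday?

Check the 1st of each month of 2242: Jan 1: Sat, Feb 1: Tue, Mar 1: Tue, Apr 1: Fri, May 1: Sun, Jun 1: Wed, Jul 1: Fri, Aug 1: Mon, Sep 1: Thu, Oct 1: Sat, Nov 1: Tue, Dec 1: Thu.
Monday occurs in August — 1 month.

1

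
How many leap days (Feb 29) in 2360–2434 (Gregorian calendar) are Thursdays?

Leap years in 2360–2434: 19 of them.
Feb 29 weekday advances by 5 (mod 7) from one leap year to the next four years later (or differs when a century non-leap intervenes).
Leap-day weekdays: 2360:Mon 2364:Sat 2368:Thu✓ 2372:Tue 2376:Sun 2380:Fri 2384:Wed 2388:Mon 2392:Sat 2396:Thu✓ 2400:Tue 2404:Sun 2408:Fri 2412:Wed 2416:Mon 2420:Sat 2424:Thu✓ 2428:Tue 2432:Sun
Thursday: 2368, 2396, 2424 → 3.

3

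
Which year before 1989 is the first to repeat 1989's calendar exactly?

1978

Two years share a calendar iff Jan 1 falls on the same weekday and both are leap or both are common. 1989: Jan 1 is Sunday, common year.
1988: Jan 1 Friday, leap
1987: Jan 1 Thursday, common
1986: Jan 1 Wednesday, common
1985: Jan 1 Tuesday, common
1984: Jan 1 Sunday, leap
1983: Jan 1 Saturday, common
1982: Jan 1 Friday, common
1981: Jan 1 Thursday, common
1980: Jan 1 Tuesday, leap
1979: Jan 1 Monday, common
1978: Jan 1 Sunday, common
1978 matches on both conditions.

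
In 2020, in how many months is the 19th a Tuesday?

1

Check the 19th of each month of 2020: Jan 19: Sun, Feb 19: Wed, Mar 19: Thu, Apr 19: Sun, May 19: Tue, Jun 19: Fri, Jul 19: Sun, Aug 19: Wed, Sep 19: Sat, Oct 19: Mon, Nov 19: Thu, Dec 19: Sat.
Tuesday occurs in May — 1 month.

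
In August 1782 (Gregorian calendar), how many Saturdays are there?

5

August 1782 has 31 days and begins on Thursday.
The first Saturday is August 3.
Saturdays fall on 3, 10, 17, 24, 31 — that's 5.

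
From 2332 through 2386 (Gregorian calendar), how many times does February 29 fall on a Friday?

Leap years in 2332–2386: 14 of them.
Feb 29 weekday advances by 5 (mod 7) from one leap year to the next four years later (or differs when a century non-leap intervenes).
Leap-day weekdays: 2332:Mon 2336:Sat 2340:Thu 2344:Tue 2348:Sun 2352:Fri✓ 2356:Wed 2360:Mon 2364:Sat 2368:Thu 2372:Tue 2376:Sun 2380:Fri✓ 2384:Wed
Friday: 2352, 2380 → 2.

2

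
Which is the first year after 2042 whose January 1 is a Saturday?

2050

Jan 1 advances by 2 weekdays after a leap year and by 1 after a common year.
2042: Jan 1 is Wednesday.
2043: Thursday
2044: Friday (leap)
2045: Sunday
2046: Monday
2047: Tuesday
2048: Wednesday (leap)
2049: Friday
2050: Saturday
2050 begins on a Saturday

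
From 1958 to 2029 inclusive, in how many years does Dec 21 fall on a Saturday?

10

Track Dec 21's weekday year by year (advancing +1, or +2 across a Feb 29):
  1958: Sun  1959: Mon (+1)  1960: Wed (+2)  1961: Thu (+1)  1962: Fri (+1)
  1963: Sat (+1) ✓  1964: Mon (+2)  1965: Tue (+1)  1966: Wed (+1)  1967: Thu (+1)
  1968: Sat (+2) ✓  1969: Sun (+1)  1970: Mon (+1)  1971: Tue (+1)  … (44 more years) …
  2016: Wed (+2)  2017: Thu (+1)  2018: Fri (+1)  2019: Sat (+1) ✓  2020: Mon (+2)
  2021: Tue (+1)  2022: Wed (+1)  2023: Thu (+1)  2024: Sat (+2) ✓  2025: Sun (+1)
  2026: Mon (+1)  2027: Tue (+1)  2028: Thu (+2)  2029: Fri (+1)
Saturday years: 1963, 1968, 1974, 1985, 1991, 1996, 2002, 2013, 2019, 2024 — 10 in total.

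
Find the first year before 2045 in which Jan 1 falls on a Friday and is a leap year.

Jan 1 advances by 2 weekdays after a leap year and by 1 after a common year.
2045: Jan 1 is Sunday.
2044: Friday (leap)
2044 begins on a Friday and is a leap year.

2044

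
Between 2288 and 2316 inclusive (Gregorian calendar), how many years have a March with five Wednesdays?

March has 31 days; it has five Wednesdays when Wednesday falls among the first (month-length − 28) days — i.e. when March 1 is one of Wednesday/Tuesday/Monday.
March 1 by year: 2288:Thu 2289:Fri 2290:Sat 2291:Sun 2292:Tue✓ 2293:Wed✓ 2294:Thu 2295:Fri 2296:Sun 2297:Mon✓ 2298:Tue✓ 2299:Wed✓ 2300:Thu 2301:Fri 2302:Sat 2303:Sun 2304:Tue✓ 2305:Wed✓ 2306:Thu 2307:Fri 2308:Sun 2309:Mon✓ 2310:Tue✓ 2311:Wed✓ 2312:Fri 2313:Sat 2314:Sun 2315:Mon✓ 2316:Wed✓
Years with five Wednesdays: 2292, 2293, 2297, 2298, 2299, 2304, 2305, 2309, 2310, 2311, 2315, 2316 → 12.

12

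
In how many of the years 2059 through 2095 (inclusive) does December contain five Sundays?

14

December has 31 days; it has five Sundays when Sunday falls among the first (month-length − 28) days — i.e. when December 1 is one of Sunday/Saturday/Friday.
December 1 by year: 2059:Mon 2060:Wed 2061:Thu 2062:Fri✓ 2063:Sat✓ 2064:Mon 2065:Tue 2066:Wed 2067:Thu 2068:Sat✓ 2069:Sun✓ 2070:Mon 2071:Tue 2072:Thu 2073:Fri✓ …(7 more)… 2081:Mon 2082:Tue 2083:Wed 2084:Fri✓ 2085:Sat✓ 2086:Sun✓ 2087:Mon 2088:Wed 2089:Thu 2090:Fri✓ 2091:Sat✓ 2092:Mon 2093:Tue 2094:Wed 2095:Thu
Years with five Sundays: 2062, 2063, 2068, 2069, 2073, 2074, 2075, 2079, 2080, 2084, 2085, 2086, 2090, 2091 → 14.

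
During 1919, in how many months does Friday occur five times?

A month of length L has five Fridays iff its first Friday is on day ≤ L−28 (so day 1–3 in a 31-day month, 1–2 in a 30-day month, day 1 in a leap February).
Checking each month of 1919: Jan starts Wed (31d) ✓; Feb starts Sat (28d); Mar starts Sat (31d); Apr starts Tue (30d); May starts Thu (31d) ✓; Jun starts Sun (30d); Jul starts Tue (31d); Aug starts Fri (31d) ✓; Sep starts Mon (30d); Oct starts Wed (31d) ✓; Nov starts Sat (30d); Dec starts Mon (31d).
Five-Friday months: January, May, August, October → 4.

4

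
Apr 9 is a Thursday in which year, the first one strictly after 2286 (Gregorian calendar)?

From one year to the next, a fixed date's weekday advances by 1, or by 2 when a Feb 29 lies between the two dates.
2286: April 9 is Friday.
2287: Saturday (+1)
2288: Monday (+2)
2289: Tuesday (+1)
2290: Wednesday (+1)
2291: Thursday (+1)
Apr 9 falls on a Thursday in 2291.

2291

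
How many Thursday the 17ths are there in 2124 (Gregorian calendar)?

2

Check the 17th of each month of 2124: Jan 17: Mon, Feb 17: Thu, Mar 17: Fri, Apr 17: Mon, May 17: Wed, Jun 17: Sat, Jul 17: Mon, Aug 17: Thu, Sep 17: Sun, Oct 17: Tue, Nov 17: Fri, Dec 17: Sun.
Thursday occurs in February, August — 2 months.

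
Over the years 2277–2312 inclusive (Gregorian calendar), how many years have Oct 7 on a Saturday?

5

Track Oct 7's weekday year by year (advancing +1, or +2 across a Feb 29):
  2277: Sun  2278: Mon (+1)  2279: Tue (+1)  2280: Thu (+2)  2281: Fri (+1)
  2282: Sat (+1) ✓  2283: Sun (+1)  2284: Tue (+2)  2285: Wed (+1)  2286: Thu (+1)
  2287: Fri (+1)  2288: Sun (+2)  2289: Mon (+1)  2290: Tue (+1)  … (8 more years) …
  2299: Sat (+1) ✓  2300: Sun (+1)  2301: Mon (+1)  2302: Tue (+1)  2303: Wed (+1)
  2304: Fri (+2)  2305: Sat (+1) ✓  2306: Sun (+1)  2307: Mon (+1)  2308: Wed (+2)
  2309: Thu (+1)  2310: Fri (+1)  2311: Sat (+1) ✓  2312: Mon (+2)
Saturday years: 2282, 2293, 2299, 2305, 2311 — 5 in total.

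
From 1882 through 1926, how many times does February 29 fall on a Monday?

Leap years in 1882–1926: 10 of them.
Feb 29 weekday advances by 5 (mod 7) from one leap year to the next four years later (or differs when a century non-leap intervenes).
Leap-day weekdays: 1884:Fri 1888:Wed 1892:Mon✓ 1896:Sat 1904:Mon✓ 1908:Sat 1912:Thu 1916:Tue 1920:Sun 1924:Fri
Monday: 1892, 1904 → 2.

2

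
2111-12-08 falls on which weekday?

Tuesday

January 1, 2111 is a Thursday.
December 8 is day 342 of the year, i.e. 341 days after Jan 1.
341 mod 7 = 5, so advance 5 weekdays from Thursday: Tuesday.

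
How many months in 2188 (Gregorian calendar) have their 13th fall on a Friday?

Check the 13th of each month of 2188: Jan 13: Sun, Feb 13: Wed, Mar 13: Thu, Apr 13: Sun, May 13: Tue, Jun 13: Fri, Jul 13: Sun, Aug 13: Wed, Sep 13: Sat, Oct 13: Mon, Nov 13: Thu, Dec 13: Sat.
Friday occurs in June — 1 month.

1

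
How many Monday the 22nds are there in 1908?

1

Check the 22nd of each month of 1908: Jan 22: Wed, Feb 22: Sat, Mar 22: Sun, Apr 22: Wed, May 22: Fri, Jun 22: Mon, Jul 22: Wed, Aug 22: Sat, Sep 22: Tue, Oct 22: Thu, Nov 22: Sun, Dec 22: Tue.
Monday occurs in June — 1 month.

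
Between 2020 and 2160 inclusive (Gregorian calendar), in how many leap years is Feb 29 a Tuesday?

Leap years in 2020–2160: 35 of them.
Feb 29 weekday advances by 5 (mod 7) from one leap year to the next four years later (or differs when a century non-leap intervenes).
Leap-day weekdays: 2020:Sat 2024:Thu 2028:Tue✓ 2032:Sun 2036:Fri 2040:Wed 2044:Mon 2048:Sat 2052:Thu 2056:Tue✓ 2060:Sun 2064:Fri 2068:Wed …(9 more)… 2112:Mon 2116:Sat 2120:Thu 2124:Tue✓ 2128:Sun 2132:Fri 2136:Wed 2140:Mon 2144:Sat 2148:Thu 2152:Tue✓ 2156:Sun 2160:Fri
Tuesday: 2028, 2056, 2084, 2124, 2152 → 5.

5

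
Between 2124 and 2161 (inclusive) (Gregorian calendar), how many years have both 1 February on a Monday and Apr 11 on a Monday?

1

Check each year's weekday for 1 February and Apr 11:
  2124: Tue/Tue  2125: Thu/Wed  2126: Fri/Thu  2127: Sat/Fri  2128: Sun/Sun  2129: Tue/Mon  2130: Wed/Tue  2131: Thu/Wed  2132: Fri/Fri  2133: Sun/Sat  2134: Mon/Sun  2135: Tue/Mon  2136: Wed/Wed  2137: Fri/Thu  …(10 more)…  2148: Thu/Thu  2149: Sat/Fri  2150: Sun/Sat  2151: Mon/Sun  2152: Tue/Tue  2153: Thu/Wed  2154: Fri/Thu  2155: Sat/Fri  2156: Sun/Sun  2157: Tue/Mon  2158: Wed/Tue  2159: Thu/Wed  2160: Fri/Fri  2161: Sun/Sat
Both conditions hold in: 2140 — 1.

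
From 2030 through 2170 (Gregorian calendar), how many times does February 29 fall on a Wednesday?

6

Leap years in 2030–2170: 34 of them.
Feb 29 weekday advances by 5 (mod 7) from one leap year to the next four years later (or differs when a century non-leap intervenes).
Leap-day weekdays: 2032:Sun 2036:Fri 2040:Wed✓ 2044:Mon 2048:Sat 2052:Thu 2056:Tue 2060:Sun 2064:Fri 2068:Wed✓ 2072:Mon 2076:Sat 2080:Thu …(8 more)… 2120:Thu 2124:Tue 2128:Sun 2132:Fri 2136:Wed✓ 2140:Mon 2144:Sat 2148:Thu 2152:Tue 2156:Sun 2160:Fri 2164:Wed✓ 2168:Mon
Wednesday: 2040, 2068, 2096, 2108, 2136, 2164 → 6.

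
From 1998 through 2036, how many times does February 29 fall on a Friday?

2

Leap years in 1998–2036: 10 of them.
Feb 29 weekday advances by 5 (mod 7) from one leap year to the next four years later (or differs when a century non-leap intervenes).
Leap-day weekdays: 2000:Tue 2004:Sun 2008:Fri✓ 2012:Wed 2016:Mon 2020:Sat 2024:Thu 2028:Tue 2032:Sun 2036:Fri✓
Friday: 2008, 2036 → 2.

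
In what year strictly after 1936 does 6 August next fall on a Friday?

1937

From one year to the next, a fixed date's weekday advances by 1, or by 2 when a Feb 29 lies between the two dates.
1936: August 6 is Thursday.
1937: Friday (+1)
6 August falls on a Friday in 1937.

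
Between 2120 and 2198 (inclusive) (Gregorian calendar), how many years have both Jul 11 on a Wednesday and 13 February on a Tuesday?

Check each year's weekday for Jul 11 and 13 February:
  2120: Thu/Tue  2121: Fri/Thu  2122: Sat/Fri  2123: Sun/Sat  2124: Tue/Sun  2125: Wed/Tue ✓  2126: Thu/Wed  2127: Fri/Thu  2128: Sun/Fri  2129: Mon/Sun  2130: Tue/Mon  2131: Wed/Tue ✓  2132: Fri/Wed  2133: Sat/Fri  …(51 more)…  2185: Mon/Sun  2186: Tue/Mon  2187: Wed/Tue ✓  2188: Fri/Wed  2189: Sat/Fri  2190: Sun/Sat  2191: Mon/Sun  2192: Wed/Mon  2193: Thu/Wed  2194: Fri/Thu  2195: Sat/Fri  2196: Mon/Sat  2197: Tue/Mon  2198: Wed/Tue ✓
Both conditions hold in: 2125, 2131, 2142, 2153, 2159, 2170, 2181, 2187, 2198 — 9.

9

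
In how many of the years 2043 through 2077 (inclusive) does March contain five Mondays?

15

March has 31 days; it has five Mondays when Monday falls among the first (month-length − 28) days — i.e. when March 1 is one of Monday/Sunday/Saturday.
March 1 by year: 2043:Sun✓ 2044:Tue 2045:Wed 2046:Thu 2047:Fri 2048:Sun✓ 2049:Mon✓ 2050:Tue 2051:Wed 2052:Fri 2053:Sat✓ 2054:Sun✓ 2055:Mon✓ 2056:Wed 2057:Thu …(5 more)… 2063:Thu 2064:Sat✓ 2065:Sun✓ 2066:Mon✓ 2067:Tue 2068:Thu 2069:Fri 2070:Sat✓ 2071:Sun✓ 2072:Tue 2073:Wed 2074:Thu 2075:Fri 2076:Sun✓ 2077:Mon✓
Years with five Mondays: 2043, 2048, 2049, 2053, 2054, 2055, 2059, 2060, 2064, 2065, 2066, 2070, 2071, 2076, 2077 → 15.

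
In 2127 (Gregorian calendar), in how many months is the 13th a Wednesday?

Check the 13th of each month of 2127: Jan 13: Mon, Feb 13: Thu, Mar 13: Thu, Apr 13: Sun, May 13: Tue, Jun 13: Fri, Jul 13: Sun, Aug 13: Wed, Sep 13: Sat, Oct 13: Mon, Nov 13: Thu, Dec 13: Sat.
Wednesday occurs in August — 1 month.

1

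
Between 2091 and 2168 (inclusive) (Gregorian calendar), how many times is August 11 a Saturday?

12

Track August 11's weekday year by year (advancing +1, or +2 across a Feb 29):
  2091: Sat ✓  2092: Mon (+2)  2093: Tue (+1)  2094: Wed (+1)  2095: Thu (+1)
  2096: Sat (+2) ✓  2097: Sun (+1)  2098: Mon (+1)  2099: Tue (+1)  2100: Wed (+1)
  2101: Thu (+1)  2102: Fri (+1)  2103: Sat (+1) ✓  2104: Mon (+2)  … (50 more years) …
  2155: Mon (+1)  2156: Wed (+2)  2157: Thu (+1)  2158: Fri (+1)  2159: Sat (+1) ✓
  2160: Mon (+2)  2161: Tue (+1)  2162: Wed (+1)  2163: Thu (+1)  2164: Sat (+2) ✓
  2165: Sun (+1)  2166: Mon (+1)  2167: Tue (+1)  2168: Thu (+2)
Saturday years: 2091, 2096, 2103, 2108, 2114, 2125, 2131, 2136, 2142, 2153, 2159, 2164 — 12 in total.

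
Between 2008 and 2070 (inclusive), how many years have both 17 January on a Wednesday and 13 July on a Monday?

0

Check each year's weekday for 17 January and 13 July:
  2008: Thu/Sun  2009: Sat/Mon  2010: Sun/Tue  2011: Mon/Wed  2012: Tue/Fri  2013: Thu/Sat  2014: Fri/Sun  2015: Sat/Mon  2016: Sun/Wed  2017: Tue/Thu  2018: Wed/Fri  2019: Thu/Sat  2020: Fri/Mon  2021: Sun/Tue  …(35 more)…  2057: Wed/Fri  2058: Thu/Sat  2059: Fri/Sun  2060: Sat/Tue  2061: Mon/Wed  2062: Tue/Thu  2063: Wed/Fri  2064: Thu/Sun  2065: Sat/Mon  2066: Sun/Tue  2067: Mon/Wed  2068: Tue/Fri  2069: Thu/Sat  2070: Fri/Sun
Both conditions hold in: no year — 0.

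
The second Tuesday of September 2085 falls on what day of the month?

11

September 1, 2085 is a Saturday, so the first Tuesday is the 4th.
The second Tuesday is 4 + 7 = 11.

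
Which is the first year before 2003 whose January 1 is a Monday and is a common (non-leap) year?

Jan 1 advances by 2 weekdays after a leap year and by 1 after a common year.
2003: Jan 1 is Wednesday.
2002: Tuesday
2001: Monday
2001 begins on a Monday and is a common year.

2001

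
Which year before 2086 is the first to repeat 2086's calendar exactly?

2075

Two years share a calendar iff Jan 1 falls on the same weekday and both are leap or both are common. 2086: Jan 1 is Tuesday, common year.
2085: Jan 1 Monday, common
2084: Jan 1 Saturday, leap
2083: Jan 1 Friday, common
2082: Jan 1 Thursday, common
2081: Jan 1 Wednesday, common
2080: Jan 1 Monday, leap
2079: Jan 1 Sunday, common
2078: Jan 1 Saturday, common
2077: Jan 1 Friday, common
2076: Jan 1 Wednesday, leap
2075: Jan 1 Tuesday, common
2075 matches on both conditions.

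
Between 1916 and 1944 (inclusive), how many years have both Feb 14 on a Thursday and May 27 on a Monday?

Check each year's weekday for Feb 14 and May 27:
  1916: Mon/Sat  1917: Wed/Sun  1918: Thu/Mon ✓  1919: Fri/Tue  1920: Sat/Thu  1921: Mon/Fri  1922: Tue/Sat  1923: Wed/Sun  1924: Thu/Tue  1925: Sat/Wed  1926: Sun/Thu  1927: Mon/Fri  1928: Tue/Sun  1929: Thu/Mon ✓  1930: Fri/Tue  1931: Sat/Wed  1932: Sun/Fri  1933: Tue/Sat  1934: Wed/Sun  1935: Thu/Mon ✓  1936: Fri/Wed  1937: Sun/Thu  1938: Mon/Fri  1939: Tue/Sat  1940: Wed/Mon  1941: Fri/Tue  1942: Sat/Wed  1943: Sun/Thu  1944: Mon/Sat
Both conditions hold in: 1918, 1929, 1935 — 3.

3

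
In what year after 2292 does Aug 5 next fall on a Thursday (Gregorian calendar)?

2297

From one year to the next, a fixed date's weekday advances by 1, or by 2 when a Feb 29 lies between the two dates.
2292: August 5 is Friday.
2293: Saturday (+1)
2294: Sunday (+1)
2295: Monday (+1)
2296: Wednesday (+2)
2297: Thursday (+1)
Aug 5 falls on a Thursday in 2297.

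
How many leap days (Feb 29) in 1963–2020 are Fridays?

2

Leap years in 1963–2020: 15 of them.
Feb 29 weekday advances by 5 (mod 7) from one leap year to the next four years later (or differs when a century non-leap intervenes).
Leap-day weekdays: 1964:Sat 1968:Thu 1972:Tue 1976:Sun 1980:Fri✓ 1984:Wed 1988:Mon 1992:Sat 1996:Thu 2000:Tue 2004:Sun 2008:Fri✓ 2012:Wed 2016:Mon 2020:Sat
Friday: 1980, 2008 → 2.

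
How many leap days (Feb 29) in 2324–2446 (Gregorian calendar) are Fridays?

Leap years in 2324–2446: 31 of them.
Feb 29 weekday advances by 5 (mod 7) from one leap year to the next four years later (or differs when a century non-leap intervenes).
Leap-day weekdays: 2324:Fri✓ 2328:Wed 2332:Mon 2336:Sat 2340:Thu 2344:Tue 2348:Sun 2352:Fri✓ 2356:Wed 2360:Mon 2364:Sat 2368:Thu 2372:Tue …(5 more)… 2396:Thu 2400:Tue 2404:Sun 2408:Fri✓ 2412:Wed 2416:Mon 2420:Sat 2424:Thu 2428:Tue 2432:Sun 2436:Fri✓ 2440:Wed 2444:Mon
Friday: 2324, 2352, 2380, 2408, 2436 → 5.

5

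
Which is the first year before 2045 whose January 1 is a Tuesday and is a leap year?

Jan 1 advances by 2 weekdays after a leap year and by 1 after a common year.
2045: Jan 1 is Sunday.
2044: Friday (leap)
2043: Thursday
2042: Wednesday
2041: Tuesday
2040: Sunday (leap)
2039: Saturday
2038: Friday
2037: Thursday
2036: Tuesday (leap)
2036 begins on a Tuesday and is a leap year.

2036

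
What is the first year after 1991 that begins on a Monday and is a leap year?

1996

Jan 1 advances by 2 weekdays after a leap year and by 1 after a common year.
1991: Jan 1 is Tuesday.
1992: Wednesday (leap)
1993: Friday
1994: Saturday
1995: Sunday
1996: Monday (leap)
1996 begins on a Monday and is a leap year.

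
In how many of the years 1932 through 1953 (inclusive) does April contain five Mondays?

April has 30 days; it has five Mondays when Monday falls among the first (month-length − 28) days — i.e. when April 1 is one of Monday/Sunday.
April 1 by year: 1932:Fri 1933:Sat 1934:Sun✓ 1935:Mon✓ 1936:Wed 1937:Thu 1938:Fri 1939:Sat 1940:Mon✓ 1941:Tue 1942:Wed 1943:Thu 1944:Sat 1945:Sun✓ 1946:Mon✓ 1947:Tue 1948:Thu 1949:Fri 1950:Sat 1951:Sun✓ 1952:Tue 1953:Wed
Years with five Mondays: 1934, 1935, 1940, 1945, 1946, 1951 → 6.

6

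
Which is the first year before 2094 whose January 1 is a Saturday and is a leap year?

Jan 1 advances by 2 weekdays after a leap year and by 1 after a common year.
2094: Jan 1 is Friday.
2093: Thursday
2092: Tuesday (leap)
2091: Monday
2090: Sunday
2089: Saturday
2088: Thursday (leap)
2087: Wednesday
2086: Tuesday
2085: Monday
2084: Saturday (leap)
2084 begins on a Saturday and is a leap year.

2084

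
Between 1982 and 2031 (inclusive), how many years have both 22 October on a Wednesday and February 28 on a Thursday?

1

Check each year's weekday for 22 October and February 28:
  1982: Fri/Sun  1983: Sat/Mon  1984: Mon/Tue  1985: Tue/Thu  1986: Wed/Fri  1987: Thu/Sat  1988: Sat/Sun  1989: Sun/Tue  1990: Mon/Wed  1991: Tue/Thu  1992: Thu/Fri  1993: Fri/Sun  1994: Sat/Mon  1995: Sun/Tue  …(22 more)…  2018: Mon/Wed  2019: Tue/Thu  2020: Thu/Fri  2021: Fri/Sun  2022: Sat/Mon  2023: Sun/Tue  2024: Tue/Wed  2025: Wed/Fri  2026: Thu/Sat  2027: Fri/Sun  2028: Sun/Mon  2029: Mon/Wed  2030: Tue/Thu  2031: Wed/Fri
Both conditions hold in: 2008 — 1.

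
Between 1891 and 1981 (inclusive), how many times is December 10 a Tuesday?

Track December 10's weekday year by year (advancing +1, or +2 across a Feb 29):
  1891: Thu  1892: Sat (+2)  1893: Sun (+1)  1894: Mon (+1)  1895: Tue (+1) ✓
  1896: Thu (+2)  1897: Fri (+1)  1898: Sat (+1)  1899: Sun (+1)  1900: Mon (+1)
  1901: Tue (+1) ✓  1902: Wed (+1)  1903: Thu (+1)  1904: Sat (+2)  … (63 more years) …
  1968: Tue (+2) ✓  1969: Wed (+1)  1970: Thu (+1)  1971: Fri (+1)  1972: Sun (+2)
  1973: Mon (+1)  1974: Tue (+1) ✓  1975: Wed (+1)  1976: Fri (+2)  1977: Sat (+1)
  1978: Sun (+1)  1979: Mon (+1)  1980: Wed (+2)  1981: Thu (+1)
Tuesday years: 1895, 1901, 1907, 1912, 1918, 1929, 1935, 1940, 1946, 1957, 1963, 1968, 1974 — 13 in total.

13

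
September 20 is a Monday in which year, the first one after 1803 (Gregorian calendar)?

1813

From one year to the next, a fixed date's weekday advances by 1, or by 2 when a Feb 29 lies between the two dates.
1803: September 20 is Tuesday.
1804: Thursday (+2)
1805: Friday (+1)
1806: Saturday (+1)
1807: Sunday (+1)
1808: Tuesday (+2)
1809: Wednesday (+1)
1810: Thursday (+1)
1811: Friday (+1)
1812: Sunday (+2)
1813: Monday (+1)
September 20 falls on a Monday in 1813.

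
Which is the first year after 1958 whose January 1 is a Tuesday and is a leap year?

1980

Jan 1 advances by 2 weekdays after a leap year and by 1 after a common year.
1958: Jan 1 is Wednesday.
1959: Thursday
1960: Friday (leap)
1961: Sunday
1962: Monday
1963: Tuesday
1964: Wednesday (leap)
1965: Friday
1966: Saturday
1967: Sunday
1968: Monday (leap)
1969: Wednesday
1970: Thursday
1971: Friday
1972: Saturday (leap)
1973: Monday
1974: Tuesday
1975: Wednesday
1976: Thursday (leap)
1977: Saturday
1978: Sunday
1979: Monday
1980: Tuesday (leap)
1980 begins on a Tuesday and is a leap year.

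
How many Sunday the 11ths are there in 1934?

3

Check the 11th of each month of 1934: Jan 11: Thu, Feb 11: Sun, Mar 11: Sun, Apr 11: Wed, May 11: Fri, Jun 11: Mon, Jul 11: Wed, Aug 11: Sat, Sep 11: Tue, Oct 11: Thu, Nov 11: Sun, Dec 11: Tue.
Sunday occurs in February, March, November — 3 months.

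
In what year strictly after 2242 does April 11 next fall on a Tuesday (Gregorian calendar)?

2243

From one year to the next, a fixed date's weekday advances by 1, or by 2 when a Feb 29 lies between the two dates.
2242: April 11 is Monday.
2243: Tuesday (+1)
April 11 falls on a Tuesday in 2243.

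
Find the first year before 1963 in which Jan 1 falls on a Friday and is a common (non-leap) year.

1954

Jan 1 advances by 2 weekdays after a leap year and by 1 after a common year.
1963: Jan 1 is Tuesday.
1962: Monday
1961: Sunday
1960: Friday (leap)
1959: Thursday
1958: Wednesday
1957: Tuesday
1956: Sunday (leap)
1955: Saturday
1954: Friday
1954 begins on a Friday and is a common year.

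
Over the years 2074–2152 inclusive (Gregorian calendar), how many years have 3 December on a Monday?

11

Track 3 December's weekday year by year (advancing +1, or +2 across a Feb 29):
  2074: Mon ✓  2075: Tue (+1)  2076: Thu (+2)  2077: Fri (+1)  2078: Sat (+1)
  2079: Sun (+1)  2080: Tue (+2)  2081: Wed (+1)  2082: Thu (+1)  2083: Fri (+1)
  2084: Sun (+2)  2085: Mon (+1) ✓  2086: Tue (+1)  2087: Wed (+1)  … (51 more years) …
  2139: Thu (+1)  2140: Sat (+2)  2141: Sun (+1)  2142: Mon (+1) ✓  2143: Tue (+1)
  2144: Thu (+2)  2145: Fri (+1)  2146: Sat (+1)  2147: Sun (+1)  2148: Tue (+2)
  2149: Wed (+1)  2150: Thu (+1)  2151: Fri (+1)  2152: Sun (+2)
Monday years: 2074, 2085, 2091, 2096, 2103, 2108, 2114, 2125, 2131, 2136, 2142 — 11 in total.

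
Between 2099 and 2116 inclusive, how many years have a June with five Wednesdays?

5

June has 30 days; it has five Wednesdays when Wednesday falls among the first (month-length − 28) days — i.e. when June 1 is one of Wednesday/Tuesday.
June 1 by year: 2099:Mon 2100:Tue✓ 2101:Wed✓ 2102:Thu 2103:Fri 2104:Sun 2105:Mon 2106:Tue✓ 2107:Wed✓ 2108:Fri 2109:Sat 2110:Sun 2111:Mon 2112:Wed✓ 2113:Thu 2114:Fri 2115:Sat 2116:Mon
Years with five Wednesdays: 2100, 2101, 2106, 2107, 2112 → 5.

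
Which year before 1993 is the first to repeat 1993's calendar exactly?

1982

Two years share a calendar iff Jan 1 falls on the same weekday and both are leap or both are common. 1993: Jan 1 is Friday, common year.
1992: Jan 1 Wednesday, leap
1991: Jan 1 Tuesday, common
1990: Jan 1 Monday, common
1989: Jan 1 Sunday, common
1988: Jan 1 Friday, leap
1987: Jan 1 Thursday, common
1986: Jan 1 Wednesday, common
1985: Jan 1 Tuesday, common
1984: Jan 1 Sunday, leap
1983: Jan 1 Saturday, common
1982: Jan 1 Friday, common
1982 matches on both conditions.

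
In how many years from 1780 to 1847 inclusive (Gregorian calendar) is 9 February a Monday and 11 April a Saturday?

8

Check each year's weekday for 9 February and 11 April:
  1780: Wed/Tue  1781: Fri/Wed  1782: Sat/Thu  1783: Sun/Fri  1784: Mon/Sun  1785: Wed/Mon  1786: Thu/Tue  1787: Fri/Wed  1788: Sat/Fri  1789: Mon/Sat ✓  1790: Tue/Sun  1791: Wed/Mon  1792: Thu/Wed  1793: Sat/Thu  …(40 more)…  1834: Sun/Fri  1835: Mon/Sat ✓  1836: Tue/Mon  1837: Thu/Tue  1838: Fri/Wed  1839: Sat/Thu  1840: Sun/Sat  1841: Tue/Sun  1842: Wed/Mon  1843: Thu/Tue  1844: Fri/Thu  1845: Sun/Fri  1846: Mon/Sat ✓  1847: Tue/Sun
Both conditions hold in: 1789, 1795, 1801, 1807, 1818, 1829, 1835, 1846 — 8.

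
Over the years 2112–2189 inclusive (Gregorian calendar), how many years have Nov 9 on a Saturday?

11

Track Nov 9's weekday year by year (advancing +1, or +2 across a Feb 29):
  2112: Wed  2113: Thu (+1)  2114: Fri (+1)  2115: Sat (+1) ✓  2116: Mon (+2)
  2117: Tue (+1)  2118: Wed (+1)  2119: Thu (+1)  2120: Sat (+2) ✓  2121: Sun (+1)
  2122: Mon (+1)  2123: Tue (+1)  2124: Thu (+2)  2125: Fri (+1)  … (50 more years) …
  2176: Sat (+2) ✓  2177: Sun (+1)  2178: Mon (+1)  2179: Tue (+1)  2180: Thu (+2)
  2181: Fri (+1)  2182: Sat (+1) ✓  2183: Sun (+1)  2184: Tue (+2)  2185: Wed (+1)
  2186: Thu (+1)  2187: Fri (+1)  2188: Sun (+2)  2189: Mon (+1)
Saturday years: 2115, 2120, 2126, 2137, 2143, 2148, 2154, 2165, 2171, 2176, 2182 — 11 in total.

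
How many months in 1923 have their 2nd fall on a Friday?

3

Check the 2nd of each month of 1923: Jan 2: Tue, Feb 2: Fri, Mar 2: Fri, Apr 2: Mon, May 2: Wed, Jun 2: Sat, Jul 2: Mon, Aug 2: Thu, Sep 2: Sun, Oct 2: Tue, Nov 2: Fri, Dec 2: Sun.
Friday occurs in February, March, November — 3 months.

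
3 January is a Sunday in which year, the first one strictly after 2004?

2010

From one year to the next, a fixed date's weekday advances by 1, or by 2 when a Feb 29 lies between the two dates.
2004: January 3 is Saturday.
2005: Monday (+2)
2006: Tuesday (+1)
2007: Wednesday (+1)
2008: Thursday (+1)
2009: Saturday (+2)
2010: Sunday (+1)
3 January falls on a Sunday in 2010.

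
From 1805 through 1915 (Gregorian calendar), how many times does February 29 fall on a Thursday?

Leap years in 1805–1915: 26 of them.
Feb 29 weekday advances by 5 (mod 7) from one leap year to the next four years later (or differs when a century non-leap intervenes).
Leap-day weekdays: 1808:Mon 1812:Sat 1816:Thu✓ 1820:Tue 1824:Sun 1828:Fri 1832:Wed 1836:Mon 1840:Sat 1844:Thu✓ 1848:Tue 1852:Sun 1856:Fri 1860:Wed 1864:Mon 1868:Sat 1872:Thu✓ 1876:Tue 1880:Sun 1884:Fri 1888:Wed 1892:Mon 1896:Sat 1904:Mon 1908:Sat 1912:Thu✓
Thursday: 1816, 1844, 1872, 1912 → 4.

4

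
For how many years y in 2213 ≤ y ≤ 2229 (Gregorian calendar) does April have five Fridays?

5

April has 30 days; it has five Fridays when Friday falls among the first (month-length − 28) days — i.e. when April 1 is one of Friday/Thursday.
April 1 by year: 2213:Thu✓ 2214:Fri✓ 2215:Sat 2216:Mon 2217:Tue 2218:Wed 2219:Thu✓ 2220:Sat 2221:Sun 2222:Mon 2223:Tue 2224:Thu✓ 2225:Fri✓ 2226:Sat 2227:Sun 2228:Tue 2229:Wed
Years with five Fridays: 2213, 2214, 2219, 2224, 2225 → 5.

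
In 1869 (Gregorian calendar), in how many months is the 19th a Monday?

2

Check the 19th of each month of 1869: Jan 19: Tue, Feb 19: Fri, Mar 19: Fri, Apr 19: Mon, May 19: Wed, Jun 19: Sat, Jul 19: Mon, Aug 19: Thu, Sep 19: Sun, Oct 19: Tue, Nov 19: Fri, Dec 19: Sun.
Monday occurs in April, July — 2 months.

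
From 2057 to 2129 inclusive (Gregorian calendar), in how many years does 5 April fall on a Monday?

Track 5 April's weekday year by year (advancing +1, or +2 across a Feb 29):
  2057: Thu  2058: Fri (+1)  2059: Sat (+1)  2060: Mon (+2) ✓  2061: Tue (+1)
  2062: Wed (+1)  2063: Thu (+1)  2064: Sat (+2)  2065: Sun (+1)  2066: Mon (+1) ✓
  2067: Tue (+1)  2068: Thu (+2)  2069: Fri (+1)  2070: Sat (+1)  … (45 more years) …
  2116: Sun (+2)  2117: Mon (+1) ✓  2118: Tue (+1)  2119: Wed (+1)  2120: Fri (+2)
  2121: Sat (+1)  2122: Sun (+1)  2123: Mon (+1) ✓  2124: Wed (+2)  2125: Thu (+1)
  2126: Fri (+1)  2127: Sat (+1)  2128: Mon (+2) ✓  2129: Tue (+1)
Monday years: 2060, 2066, 2077, 2083, 2088, 2094, 2100, 2106, 2117, 2123, 2128 — 11 in total.

11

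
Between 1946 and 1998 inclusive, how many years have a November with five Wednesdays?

15

November has 30 days; it has five Wednesdays when Wednesday falls among the first (month-length − 28) days — i.e. when November 1 is one of Wednesday/Tuesday.
November 1 by year: 1946:Fri 1947:Sat 1948:Mon 1949:Tue✓ 1950:Wed✓ 1951:Thu 1952:Sat 1953:Sun 1954:Mon 1955:Tue✓ 1956:Thu 1957:Fri 1958:Sat 1959:Sun 1960:Tue✓ …(23 more)… 1984:Thu 1985:Fri 1986:Sat 1987:Sun 1988:Tue✓ 1989:Wed✓ 1990:Thu 1991:Fri 1992:Sun 1993:Mon 1994:Tue✓ 1995:Wed✓ 1996:Fri 1997:Sat 1998:Sun
Years with five Wednesdays: 1949, 1950, 1955, 1960, 1961, 1966, 1967, 1972, 1977, 1978, 1983, 1988, 1989, 1994, 1995 → 15.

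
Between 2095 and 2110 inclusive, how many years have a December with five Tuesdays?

December has 31 days; it has five Tuesdays when Tuesday falls among the first (month-length − 28) days — i.e. when December 1 is one of Tuesday/Monday/Sunday.
December 1 by year: 2095:Thu 2096:Sat 2097:Sun✓ 2098:Mon✓ 2099:Tue✓ 2100:Wed 2101:Thu 2102:Fri 2103:Sat 2104:Mon✓ 2105:Tue✓ 2106:Wed 2107:Thu 2108:Sat 2109:Sun✓ 2110:Mon✓
Years with five Tuesdays: 2097, 2098, 2099, 2104, 2105, 2109, 2110 → 7.

7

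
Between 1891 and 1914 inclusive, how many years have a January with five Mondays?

January has 31 days; it has five Mondays when Monday falls among the first (month-length − 28) days — i.e. when January 1 is one of Monday/Sunday/Saturday.
January 1 by year: 1891:Thu 1892:Fri 1893:Sun✓ 1894:Mon✓ 1895:Tue 1896:Wed 1897:Fri 1898:Sat✓ 1899:Sun✓ 1900:Mon✓ 1901:Tue 1902:Wed 1903:Thu 1904:Fri 1905:Sun✓ 1906:Mon✓ 1907:Tue 1908:Wed 1909:Fri 1910:Sat✓ 1911:Sun✓ 1912:Mon✓ 1913:Wed 1914:Thu
Years with five Mondays: 1893, 1894, 1898, 1899, 1900, 1905, 1906, 1910, 1911, 1912 → 10.

10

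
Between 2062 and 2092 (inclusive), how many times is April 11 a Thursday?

Track April 11's weekday year by year (advancing +1, or +2 across a Feb 29):
  2062: Tue  2063: Wed (+1)  2064: Fri (+2)  2065: Sat (+1)  2066: Sun (+1)
  2067: Mon (+1)  2068: Wed (+2)  2069: Thu (+1) ✓  2070: Fri (+1)  2071: Sat (+1)
  2072: Mon (+2)  2073: Tue (+1)  2074: Wed (+1)  2075: Thu (+1) ✓  … (3 more years) …
  2079: Tue (+1)  2080: Thu (+2) ✓  2081: Fri (+1)  2082: Sat (+1)  2083: Sun (+1)
  2084: Tue (+2)  2085: Wed (+1)  2086: Thu (+1) ✓  2087: Fri (+1)  2088: Sun (+2)
  2089: Mon (+1)  2090: Tue (+1)  2091: Wed (+1)  2092: Fri (+2)
Thursday years: 2069, 2075, 2080, 2086 — 4 in total.

4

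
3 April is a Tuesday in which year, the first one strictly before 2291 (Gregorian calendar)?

From one year to the next, a fixed date's weekday advances by 1, or by 2 when a Feb 29 lies between the two dates.
2291: April 3 is Friday.
2290: Thursday (−1)
2289: Wednesday (−1)
2288: Tuesday (−1)
3 April falls on a Tuesday in 2288.

2288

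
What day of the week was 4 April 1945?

Wednesday

January 1, 1945 is a Monday.
April 4 is day 94 of the year, i.e. 93 days after Jan 1.
93 mod 7 = 2, so advance 2 weekdays from Monday: Wednesday.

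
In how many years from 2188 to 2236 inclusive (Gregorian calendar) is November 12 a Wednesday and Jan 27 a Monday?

Check each year's weekday for November 12 and Jan 27:
  2188: Wed/Sun  2189: Thu/Tue  2190: Fri/Wed  2191: Sat/Thu  2192: Mon/Fri  2193: Tue/Sun  2194: Wed/Mon ✓  2195: Thu/Tue  2196: Sat/Wed  2197: Sun/Fri  2198: Mon/Sat  2199: Tue/Sun  2200: Wed/Mon ✓  2201: Thu/Tue  …(21 more)…  2223: Wed/Mon ✓  2224: Fri/Tue  2225: Sat/Thu  2226: Sun/Fri  2227: Mon/Sat  2228: Wed/Sun  2229: Thu/Tue  2230: Fri/Wed  2231: Sat/Thu  2232: Mon/Fri  2233: Tue/Sun  2234: Wed/Mon ✓  2235: Thu/Tue  2236: Sat/Wed
Both conditions hold in: 2194, 2200, 2206, 2217, 2223, 2234 — 6.

6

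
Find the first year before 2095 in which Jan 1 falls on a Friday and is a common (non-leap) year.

Jan 1 advances by 2 weekdays after a leap year and by 1 after a common year.
2095: Jan 1 is Saturday.
2094: Friday
2094 begins on a Friday and is a common year.

2094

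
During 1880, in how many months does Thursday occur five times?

A month of length L has five Thursdays iff its first Thursday is on day ≤ L−28 (so day 1–3 in a 31-day month, 1–2 in a 30-day month, day 1 in a leap February).
Checking each month of 1880: Jan starts Thu (31d) ✓; Feb starts Sun (29d); Mar starts Mon (31d); Apr starts Thu (30d) ✓; May starts Sat (31d); Jun starts Tue (30d); Jul starts Thu (31d) ✓; Aug starts Sun (31d); Sep starts Wed (30d) ✓; Oct starts Fri (31d); Nov starts Mon (30d); Dec starts Wed (31d) ✓.
Five-Thursday months: January, April, July, September, December → 5.

5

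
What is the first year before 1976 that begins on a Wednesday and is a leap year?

1964

Jan 1 advances by 2 weekdays after a leap year and by 1 after a common year.
1976: Jan 1 is Thursday (leap).
1975: Wednesday
1974: Tuesday
1973: Monday
1972: Saturday (leap)
1971: Friday
1970: Thursday
1969: Wednesday
1968: Monday (leap)
1967: Sunday
1966: Saturday
1965: Friday
1964: Wednesday (leap)
1964 begins on a Wednesday and is a leap year.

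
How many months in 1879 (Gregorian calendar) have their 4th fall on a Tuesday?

Check the 4th of each month of 1879: Jan 4: Sat, Feb 4: Tue, Mar 4: Tue, Apr 4: Fri, May 4: Sun, Jun 4: Wed, Jul 4: Fri, Aug 4: Mon, Sep 4: Thu, Oct 4: Sat, Nov 4: Tue, Dec 4: Thu.
Tuesday occurs in February, March, November — 3 months.

3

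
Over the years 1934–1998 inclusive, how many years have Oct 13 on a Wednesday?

Track Oct 13's weekday year by year (advancing +1, or +2 across a Feb 29):
  1934: Sat  1935: Sun (+1)  1936: Tue (+2)  1937: Wed (+1) ✓  1938: Thu (+1)
  1939: Fri (+1)  1940: Sun (+2)  1941: Mon (+1)  1942: Tue (+1)  1943: Wed (+1) ✓
  1944: Fri (+2)  1945: Sat (+1)  1946: Sun (+1)  1947: Mon (+1)  … (37 more years) …
  1985: Sun (+1)  1986: Mon (+1)  1987: Tue (+1)  1988: Thu (+2)  1989: Fri (+1)
  1990: Sat (+1)  1991: Sun (+1)  1992: Tue (+2)  1993: Wed (+1) ✓  1994: Thu (+1)
  1995: Fri (+1)  1996: Sun (+2)  1997: Mon (+1)  1998: Tue (+1)
Wednesday years: 1937, 1943, 1948, 1954, 1965, 1971, 1976, 1982, 1993 — 9 in total.

9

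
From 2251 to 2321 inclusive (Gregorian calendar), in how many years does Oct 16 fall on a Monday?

Track Oct 16's weekday year by year (advancing +1, or +2 across a Feb 29):
  2251: Thu  2252: Sat (+2)  2253: Sun (+1)  2254: Mon (+1) ✓  2255: Tue (+1)
  2256: Thu (+2)  2257: Fri (+1)  2258: Sat (+1)  2259: Sun (+1)  2260: Tue (+2)
  2261: Wed (+1)  2262: Thu (+1)  2263: Fri (+1)  2264: Sun (+2)  … (43 more years) …
  2308: Fri (+2)  2309: Sat (+1)  2310: Sun (+1)  2311: Mon (+1) ✓  2312: Wed (+2)
  2313: Thu (+1)  2314: Fri (+1)  2315: Sat (+1)  2316: Mon (+2) ✓  2317: Tue (+1)
  2318: Wed (+1)  2319: Thu (+1)  2320: Sat (+2)  2321: Sun (+1)
Monday years: 2254, 2265, 2271, 2276, 2282, 2293, 2299, 2305, 2311, 2316 — 10 in total.

10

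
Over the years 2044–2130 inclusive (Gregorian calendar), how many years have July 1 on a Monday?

12

Track July 1's weekday year by year (advancing +1, or +2 across a Feb 29):
  2044: Fri  2045: Sat (+1)  2046: Sun (+1)  2047: Mon (+1) ✓  2048: Wed (+2)
  2049: Thu (+1)  2050: Fri (+1)  2051: Sat (+1)  2052: Mon (+2) ✓  2053: Tue (+1)
  2054: Wed (+1)  2055: Thu (+1)  2056: Sat (+2)  2057: Sun (+1)  … (59 more years) …
  2117: Thu (+1)  2118: Fri (+1)  2119: Sat (+1)  2120: Mon (+2) ✓  2121: Tue (+1)
  2122: Wed (+1)  2123: Thu (+1)  2124: Sat (+2)  2125: Sun (+1)  2126: Mon (+1) ✓
  2127: Tue (+1)  2128: Thu (+2)  2129: Fri (+1)  2130: Sat (+1)
Monday years: 2047, 2052, 2058, 2069, 2075, 2080, 2086, 2097, 2109, 2115, 2120, 2126 — 12 in total.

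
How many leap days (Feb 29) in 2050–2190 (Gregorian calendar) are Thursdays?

5

Leap years in 2050–2190: 34 of them.
Feb 29 weekday advances by 5 (mod 7) from one leap year to the next four years later (or differs when a century non-leap intervenes).
Leap-day weekdays: 2052:Thu✓ 2056:Tue 2060:Sun 2064:Fri 2068:Wed 2072:Mon 2076:Sat 2080:Thu✓ 2084:Tue 2088:Sun 2092:Fri 2096:Wed 2104:Fri …(8 more)… 2140:Mon 2144:Sat 2148:Thu✓ 2152:Tue 2156:Sun 2160:Fri 2164:Wed 2168:Mon 2172:Sat 2176:Thu✓ 2180:Tue 2184:Sun 2188:Fri
Thursday: 2052, 2080, 2120, 2148, 2176 → 5.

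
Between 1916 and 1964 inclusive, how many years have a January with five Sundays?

January has 31 days; it has five Sundays when Sunday falls among the first (month-length − 28) days — i.e. when January 1 is one of Sunday/Saturday/Friday.
January 1 by year: 1916:Sat✓ 1917:Mon 1918:Tue 1919:Wed 1920:Thu 1921:Sat✓ 1922:Sun✓ 1923:Mon 1924:Tue 1925:Thu 1926:Fri✓ 1927:Sat✓ 1928:Sun✓ 1929:Tue 1930:Wed …(19 more)… 1950:Sun✓ 1951:Mon 1952:Tue 1953:Thu 1954:Fri✓ 1955:Sat✓ 1956:Sun✓ 1957:Tue 1958:Wed 1959:Thu 1960:Fri✓ 1961:Sun✓ 1962:Mon 1963:Tue 1964:Wed
Years with five Sundays: 1916, 1921, 1922, 1926, 1927, 1928, 1932, 1933, 1937, 1938, 1939, 1943, 1944, 1949, 1950, 1954, 1955, 1956, 1960, 1961 → 20.

20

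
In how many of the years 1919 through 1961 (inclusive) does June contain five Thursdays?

13

June has 30 days; it has five Thursdays when Thursday falls among the first (month-length − 28) days — i.e. when June 1 is one of Thursday/Wednesday.
June 1 by year: 1919:Sun 1920:Tue 1921:Wed✓ 1922:Thu✓ 1923:Fri 1924:Sun 1925:Mon 1926:Tue 1927:Wed✓ 1928:Fri 1929:Sat 1930:Sun 1931:Mon 1932:Wed✓ 1933:Thu✓ …(13 more)… 1947:Sun 1948:Tue 1949:Wed✓ 1950:Thu✓ 1951:Fri 1952:Sun 1953:Mon 1954:Tue 1955:Wed✓ 1956:Fri 1957:Sat 1958:Sun 1959:Mon 1960:Wed✓ 1961:Thu✓
Years with five Thursdays: 1921, 1922, 1927, 1932, 1933, 1938, 1939, 1944, 1949, 1950, 1955, 1960, 1961 → 13.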